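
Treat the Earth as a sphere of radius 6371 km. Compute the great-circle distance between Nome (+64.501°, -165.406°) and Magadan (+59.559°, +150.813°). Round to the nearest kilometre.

Δλ = 150.813 − -165.406 = 316.219°; wrapped into (−180°, 180°]: -43.781°.
Δφ = 59.559 − 64.501 = -4.942°.
a = sin²(Δφ/2) + cos φ₁ · cos φ₂ · sin²(Δλ/2) = 0.032177.
c = 2·atan2(√a, √(1−a)) = 0.36071 rad → d = 6371·c ≈ 2298.10 km.

2298 km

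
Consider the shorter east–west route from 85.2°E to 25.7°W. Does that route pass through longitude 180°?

No

Signed shortest Δλ = ((-25.7 − 85.2 + 180) mod 360) − 180 = -110.9°.
Going west by 110.9° from +85.2° reaches -25.7° without touching 180°.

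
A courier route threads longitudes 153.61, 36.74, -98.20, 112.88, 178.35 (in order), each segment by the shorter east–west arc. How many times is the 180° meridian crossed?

1

Leg 1: +153.61° → +36.74°, shortest Δλ = -116.87° (west) — does not cross 180°.
Leg 2: +36.74° → -98.20°, shortest Δλ = -134.94° (west) — does not cross 180°.
Leg 3: -98.20° → +112.88°, shortest Δλ = -148.92° (west) — crosses 180°.
Leg 4: +112.88° → +178.35°, shortest Δλ = 65.47° (east) — does not cross 180°.
Total crossings: 1.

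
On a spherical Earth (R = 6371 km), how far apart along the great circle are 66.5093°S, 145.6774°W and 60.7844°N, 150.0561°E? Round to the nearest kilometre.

15092 km

Δλ = 150.0561 − -145.6774 = 295.7335°; wrapped into (−180°, 180°]: -64.2665°.
Δφ = 60.7844 − -66.5093 = 127.2937°.
a = sin²(Δφ/2) + cos φ₁ · cos φ₂ · sin²(Δλ/2) = 0.857992.
c = 2·atan2(√a, √(1−a)) = 2.36883 rad → d = 6371·c ≈ 15091.80 km.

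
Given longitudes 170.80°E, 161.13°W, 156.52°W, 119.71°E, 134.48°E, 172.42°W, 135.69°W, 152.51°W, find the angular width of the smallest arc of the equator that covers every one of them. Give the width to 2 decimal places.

104.60°

Sort the longitudes: -172.42°, -161.13°, -156.52°, -152.51°, -135.69°, +119.71°, +134.48°, +170.80°.
Eastward gaps between consecutive values (wrapping around): 11.29°, 4.61°, 4.01°, 16.82°, 255.40°, 14.77°, 36.32°, 16.78°.
Largest gap = 255.40° ⇒ minimal covering band is its complement: 360° − 255.40° = 104.60°.
Band runs from +119.71° eastward to -135.69°, crossing the antimeridian.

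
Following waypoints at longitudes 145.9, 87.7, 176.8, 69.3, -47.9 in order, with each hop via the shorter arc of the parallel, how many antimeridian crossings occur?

Leg 1: +145.9° → +87.7°, shortest Δλ = -58.2° (west) — does not cross 180°.
Leg 2: +87.7° → +176.8°, shortest Δλ = 89.1° (east) — does not cross 180°.
Leg 3: +176.8° → +69.3°, shortest Δλ = -107.5° (west) — does not cross 180°.
Leg 4: +69.3° → -47.9°, shortest Δλ = -117.2° (west) — does not cross 180°.
Total crossings: 0.

0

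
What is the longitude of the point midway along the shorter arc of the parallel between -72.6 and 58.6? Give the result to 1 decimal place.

-7.0°

Signed shortest Δλ from -72.6° to +58.6° is +131.2°.
Midpoint longitude = -72.6° + (+131.2°)/2 = -72.6° + 65.6° = -7.0°.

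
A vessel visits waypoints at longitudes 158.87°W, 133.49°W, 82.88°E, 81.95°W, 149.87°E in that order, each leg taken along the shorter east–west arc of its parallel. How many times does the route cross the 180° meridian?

Leg 1: -158.87° → -133.49°, shortest Δλ = 25.38° (east) — does not cross 180°.
Leg 2: -133.49° → +82.88°, shortest Δλ = -143.63° (west) — crosses 180°.
Leg 3: +82.88° → -81.95°, shortest Δλ = -164.83° (west) — does not cross 180°.
Leg 4: -81.95° → +149.87°, shortest Δλ = -128.18° (west) — crosses 180°.
Total crossings: 2.

2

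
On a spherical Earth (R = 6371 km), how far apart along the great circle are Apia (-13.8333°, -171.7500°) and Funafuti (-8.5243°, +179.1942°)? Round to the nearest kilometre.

Δλ = 179.1942 − -171.7500 = 350.9442°; wrapped into (−180°, 180°]: -9.0558°.
Δφ = -8.5243 − -13.8333 = 5.3090°.
a = sin²(Δφ/2) + cos φ₁ · cos φ₂ · sin²(Δλ/2) = 0.008130.
c = 2·atan2(√a, √(1−a)) = 0.18057 rad → d = 6371·c ≈ 1150.43 km.

1150 km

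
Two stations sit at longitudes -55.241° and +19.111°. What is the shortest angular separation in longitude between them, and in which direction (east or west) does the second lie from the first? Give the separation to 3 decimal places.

Raw difference: 19.111 − -55.241 = 74.352°.
Normalise into (−180°, 180°]: 74.352° stays 74.352°.
Positive ⇒ the second point lies to the east; separation 74.352°.

74.352° east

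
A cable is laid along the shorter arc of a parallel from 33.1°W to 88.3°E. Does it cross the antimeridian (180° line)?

Signed shortest Δλ = ((88.3 − -33.1 + 180) mod 360) − 180 = 121.4°.
Going east by 121.4° from -33.1° reaches +88.3° without touching 180°.

No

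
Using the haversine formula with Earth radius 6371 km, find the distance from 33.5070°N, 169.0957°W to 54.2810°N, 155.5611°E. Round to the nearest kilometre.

3591 km

Δλ = 155.5611 − -169.0957 = 324.6568°; wrapped into (−180°, 180°]: -35.3432°.
Δφ = 54.2810 − 33.5070 = 20.7740°.
a = sin²(Δφ/2) + cos φ₁ · cos φ₂ · sin²(Δλ/2) = 0.077364.
c = 2·atan2(√a, √(1−a)) = 0.56372 rad → d = 6371·c ≈ 3591.48 km.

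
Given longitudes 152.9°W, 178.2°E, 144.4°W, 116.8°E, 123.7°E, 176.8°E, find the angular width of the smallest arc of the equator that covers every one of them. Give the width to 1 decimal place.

98.8°

Sort the longitudes: -152.9°, -144.4°, +116.8°, +123.7°, +176.8°, +178.2°.
Eastward gaps between consecutive values (wrapping around): 8.5°, 261.2°, 6.9°, 53.1°, 1.4°, 28.9°.
Largest gap = 261.2° ⇒ minimal covering band is its complement: 360° − 261.2° = 98.8°.
Band runs from +116.8° eastward to -144.4°, crossing the antimeridian.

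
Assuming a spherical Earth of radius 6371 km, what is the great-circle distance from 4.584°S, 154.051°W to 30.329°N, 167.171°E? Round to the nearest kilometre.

5662 km

Δλ = 167.171 − -154.051 = 321.222°; wrapped into (−180°, 180°]: -38.778°.
Δφ = 30.329 − -4.584 = 34.913°.
a = sin²(Δφ/2) + cos φ₁ · cos φ₂ · sin²(Δλ/2) = 0.184812.
c = 2·atan2(√a, √(1−a)) = 0.88876 rad → d = 6371·c ≈ 5662.28 km.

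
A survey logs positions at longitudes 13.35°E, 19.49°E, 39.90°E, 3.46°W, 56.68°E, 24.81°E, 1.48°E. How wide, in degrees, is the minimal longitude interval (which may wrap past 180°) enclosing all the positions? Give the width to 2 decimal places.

60.14°

Sort the longitudes: -3.46°, +1.48°, +13.35°, +19.49°, +24.81°, +39.90°, +56.68°.
Eastward gaps between consecutive values (wrapping around): 4.94°, 11.87°, 6.14°, 5.32°, 15.09°, 16.78°, 299.86°.
Largest gap = 299.86° ⇒ minimal covering band is its complement: 360° − 299.86° = 60.14°.
Band runs from -3.46° eastward to +56.68°.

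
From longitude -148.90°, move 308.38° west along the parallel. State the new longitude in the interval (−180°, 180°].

-97.28°

Start at -148.90°; shift −308.38° → -457.28°.
-457.28° lies outside (−180°, 180°]; add 360° → -97.28°.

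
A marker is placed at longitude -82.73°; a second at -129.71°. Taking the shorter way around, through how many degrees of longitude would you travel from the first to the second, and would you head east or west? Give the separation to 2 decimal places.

Raw difference: -129.71 − -82.73 = -46.98°.
Normalise into (−180°, 180°]: -46.98° stays -46.98°.
Negative ⇒ the second point lies to the west; separation 46.98°.

46.98° west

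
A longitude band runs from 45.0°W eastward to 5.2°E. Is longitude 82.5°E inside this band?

No

Band width going east from -45.0° to +5.2°: ((5.2 − -45.0) mod 360) = 50.2°.
Offset of +82.5° east of the west edge: ((82.5 − -45.0) mod 360) = 127.5°.
127.5° > 50.2° ⇒ outside.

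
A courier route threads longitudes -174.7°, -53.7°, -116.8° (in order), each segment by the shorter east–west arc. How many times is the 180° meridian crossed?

0

Leg 1: -174.7° → -53.7°, shortest Δλ = 121.0° (east) — does not cross 180°.
Leg 2: -53.7° → -116.8°, shortest Δλ = -63.1° (west) — does not cross 180°.
Total crossings: 0.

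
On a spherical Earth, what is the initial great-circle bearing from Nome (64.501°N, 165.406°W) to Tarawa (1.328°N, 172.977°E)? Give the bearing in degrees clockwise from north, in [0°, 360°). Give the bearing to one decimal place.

204.0°

Δλ = 172.977 − -165.406 = 338.383°; wrapped into (−180°, 180°]: -21.617°.
θ = atan2( sin Δλ · cos φ₂ , cos φ₁ · sin φ₂ − sin φ₁ · cos φ₂ · cos Δλ )
  = atan2(-0.36830, -0.82891) = -156.043° → normalised to [0°, 360°): 203.957°.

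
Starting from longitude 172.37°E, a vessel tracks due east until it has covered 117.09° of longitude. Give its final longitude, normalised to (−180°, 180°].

Start at +172.37°; shift +117.09° → +289.46°.
+289.46° lies outside (−180°, 180°]; subtract 360° → -70.54°.

70.54°W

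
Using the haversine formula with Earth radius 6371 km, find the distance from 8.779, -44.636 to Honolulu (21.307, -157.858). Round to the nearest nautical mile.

Δλ = -157.858 − -44.636 = -113.222°.
Δφ = 21.307 − 8.779 = 12.528°.
a = sin²(Δφ/2) + cos φ₁ · cos φ₂ · sin²(Δλ/2) = 0.653791.
c = 2·atan2(√a, √(1−a)) = 1.88345 rad → d = 6371·c ≈ 11999.44 km ≈ 6479.18 nmi.

6479 nmi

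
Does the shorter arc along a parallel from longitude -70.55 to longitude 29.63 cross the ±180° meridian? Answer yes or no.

No

Signed shortest Δλ = ((29.63 − -70.55 + 180) mod 360) − 180 = 100.18°.
Going east by 100.18° from -70.55° reaches +29.63° without touching 180°.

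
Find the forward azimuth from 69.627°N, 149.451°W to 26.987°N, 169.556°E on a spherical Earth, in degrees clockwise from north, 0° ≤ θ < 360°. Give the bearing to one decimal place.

231.0°

Δλ = 169.556 − -149.451 = 319.007°; wrapped into (−180°, 180°]: -40.993°.
θ = atan2( sin Δλ · cos φ₂ , cos φ₁ · sin φ₂ − sin φ₁ · cos φ₂ · cos Δλ )
  = atan2(-0.58454, -0.47255) = -128.953° → normalised to [0°, 360°): 231.047°.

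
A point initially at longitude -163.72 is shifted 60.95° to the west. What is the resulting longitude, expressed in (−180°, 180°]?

Start at -163.72°; shift −60.95° → -224.67°.
-224.67° lies outside (−180°, 180°]; add 360° → +135.33°.

+135.33°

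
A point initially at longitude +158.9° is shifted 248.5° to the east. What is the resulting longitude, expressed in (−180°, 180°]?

Start at +158.9°; shift +248.5° → +407.4°.
+407.4° lies outside (−180°, 180°]; subtract 360° → +47.4°.

+47.4°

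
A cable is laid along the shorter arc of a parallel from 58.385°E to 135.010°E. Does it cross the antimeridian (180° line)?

Signed shortest Δλ = ((135.010 − 58.385 + 180) mod 360) − 180 = 76.625°.
Going east by 76.625° from +58.385° reaches +135.010° without touching 180°.

No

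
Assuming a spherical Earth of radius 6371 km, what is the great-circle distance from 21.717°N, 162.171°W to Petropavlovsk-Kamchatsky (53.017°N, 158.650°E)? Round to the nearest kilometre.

4805 km

Δλ = 158.650 − -162.171 = 320.821°; wrapped into (−180°, 180°]: -39.179°.
Δφ = 53.017 − 21.717 = 31.300°.
a = sin²(Δφ/2) + cos φ₁ · cos φ₂ · sin²(Δλ/2) = 0.135595.
c = 2·atan2(√a, √(1−a)) = 0.75421 rad → d = 6371·c ≈ 4805.10 km.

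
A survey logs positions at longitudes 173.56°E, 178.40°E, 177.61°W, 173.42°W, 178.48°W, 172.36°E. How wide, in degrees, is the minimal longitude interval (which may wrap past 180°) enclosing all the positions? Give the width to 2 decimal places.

14.22°

Sort the longitudes: -178.48°, -177.61°, -173.42°, +172.36°, +173.56°, +178.40°.
Eastward gaps between consecutive values (wrapping around): 0.87°, 4.19°, 345.78°, 1.20°, 4.84°, 3.12°.
Largest gap = 345.78° ⇒ minimal covering band is its complement: 360° − 345.78° = 14.22°.
Band runs from +172.36° eastward to -173.42°, crossing the antimeridian.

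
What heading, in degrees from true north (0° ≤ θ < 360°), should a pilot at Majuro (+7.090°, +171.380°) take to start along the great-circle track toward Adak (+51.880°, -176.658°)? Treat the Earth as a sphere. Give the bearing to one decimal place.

10.3°

Δλ = -176.658 − 171.380 = -348.038°; wrapped into (−180°, 180°]: 11.962°.
θ = atan2( sin Δλ · cos φ₂ , cos φ₁ · sin φ₂ − sin φ₁ · cos φ₂ · cos Δλ )
  = atan2(0.12795, 0.70616) = 10.270° → normalised to [0°, 360°): 10.270°.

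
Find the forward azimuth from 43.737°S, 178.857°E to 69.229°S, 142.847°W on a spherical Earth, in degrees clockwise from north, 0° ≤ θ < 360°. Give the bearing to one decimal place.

155.5°

Δλ = -142.847 − 178.857 = -321.704°; wrapped into (−180°, 180°]: 38.296°.
θ = atan2( sin Δλ · cos φ₂ , cos φ₁ · sin φ₂ − sin φ₁ · cos φ₂ · cos Δλ )
  = atan2(0.21978, -0.48314) = 155.540° → normalised to [0°, 360°): 155.540°.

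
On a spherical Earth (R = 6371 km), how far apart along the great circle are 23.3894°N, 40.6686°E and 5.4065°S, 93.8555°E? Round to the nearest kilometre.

Δλ = 93.8555 − 40.6686 = 53.1869°.
Δφ = -5.4065 − 23.3894 = -28.7959°.
a = sin²(Δφ/2) + cos φ₁ · cos φ₂ · sin²(Δλ/2) = 0.244941.
c = 2·atan2(√a, √(1−a)) = 1.03547 rad → d = 6371·c ≈ 6597.01 km.

6597 km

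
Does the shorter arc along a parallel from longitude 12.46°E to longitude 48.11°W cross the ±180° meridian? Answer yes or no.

No

Signed shortest Δλ = ((-48.11 − 12.46 + 180) mod 360) − 180 = -60.57°.
Going west by 60.57° from +12.46° reaches -48.11° without touching 180°.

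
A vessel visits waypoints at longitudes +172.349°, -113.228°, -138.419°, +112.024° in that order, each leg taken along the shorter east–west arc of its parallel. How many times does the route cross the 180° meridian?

2

Leg 1: +172.349° → -113.228°, shortest Δλ = 74.423° (east) — crosses 180°.
Leg 2: -113.228° → -138.419°, shortest Δλ = -25.191° (west) — does not cross 180°.
Leg 3: -138.419° → +112.024°, shortest Δλ = -109.557° (west) — crosses 180°.
Total crossings: 2.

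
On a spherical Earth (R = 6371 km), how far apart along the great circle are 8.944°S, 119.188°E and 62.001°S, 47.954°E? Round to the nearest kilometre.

8157 km

Δλ = 47.954 − 119.188 = -71.234°.
Δφ = -62.001 − -8.944 = -53.057°.
a = sin²(Δφ/2) + cos φ₁ · cos φ₂ · sin²(Δλ/2) = 0.356769.
c = 2·atan2(√a, √(1−a)) = 1.28026 rad → d = 6371·c ≈ 8156.57 km.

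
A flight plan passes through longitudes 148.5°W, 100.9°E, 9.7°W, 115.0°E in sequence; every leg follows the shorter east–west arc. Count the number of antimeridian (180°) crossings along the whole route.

1

Leg 1: -148.5° → +100.9°, shortest Δλ = -110.6° (west) — crosses 180°.
Leg 2: +100.9° → -9.7°, shortest Δλ = -110.6° (west) — does not cross 180°.
Leg 3: -9.7° → +115.0°, shortest Δλ = 124.7° (east) — does not cross 180°.
Total crossings: 1.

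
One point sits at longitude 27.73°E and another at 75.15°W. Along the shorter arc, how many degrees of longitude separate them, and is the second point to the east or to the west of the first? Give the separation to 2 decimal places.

Raw difference: -75.15 − 27.73 = -102.88°.
Normalise into (−180°, 180°]: -102.88° stays -102.88°.
Negative ⇒ the second point lies to the west; separation 102.88°.

102.88° west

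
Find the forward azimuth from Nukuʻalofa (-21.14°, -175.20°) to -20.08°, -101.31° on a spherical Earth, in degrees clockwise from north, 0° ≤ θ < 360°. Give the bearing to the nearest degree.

Δλ = -101.31 − -175.20 = 73.89°.
θ = atan2( sin Δλ · cos φ₂ , cos φ₁ · sin φ₂ − sin φ₁ · cos φ₂ · cos Δλ )
  = atan2(0.90233, -0.22624) = 104.075° → normalised to [0°, 360°): 104.075°.

104°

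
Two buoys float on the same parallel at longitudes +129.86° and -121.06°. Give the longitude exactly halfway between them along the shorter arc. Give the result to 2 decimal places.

-175.60°

Signed shortest Δλ from +129.86° to -121.06° is +109.08°.
Midpoint longitude = +129.86° + (+109.08°)/2 = +129.86° + 54.54° = +184.40°.
Normalise into (−180°, 180°]: -175.60°.
(The naïve average (+129.86 + -121.06)/2 = 4.4° is on the wrong side of the globe.)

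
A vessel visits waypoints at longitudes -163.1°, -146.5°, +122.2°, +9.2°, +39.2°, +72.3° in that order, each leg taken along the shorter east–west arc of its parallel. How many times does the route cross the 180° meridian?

1

Leg 1: -163.1° → -146.5°, shortest Δλ = 16.6° (east) — does not cross 180°.
Leg 2: -146.5° → +122.2°, shortest Δλ = -91.3° (west) — crosses 180°.
Leg 3: +122.2° → +9.2°, shortest Δλ = -113.0° (west) — does not cross 180°.
Leg 4: +9.2° → +39.2°, shortest Δλ = 30.0° (east) — does not cross 180°.
Leg 5: +39.2° → +72.3°, shortest Δλ = 33.1° (east) — does not cross 180°.
Total crossings: 1.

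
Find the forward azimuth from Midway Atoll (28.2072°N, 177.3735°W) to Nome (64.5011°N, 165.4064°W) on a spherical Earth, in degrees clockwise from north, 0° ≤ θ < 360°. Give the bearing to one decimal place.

8.5°

Δλ = -165.4064 − -177.3735 = 11.9671°.
θ = atan2( sin Δλ · cos φ₂ , cos φ₁ · sin φ₂ − sin φ₁ · cos φ₂ · cos Δλ )
  = atan2(0.08926, 0.59635) = 8.513° → normalised to [0°, 360°): 8.513°.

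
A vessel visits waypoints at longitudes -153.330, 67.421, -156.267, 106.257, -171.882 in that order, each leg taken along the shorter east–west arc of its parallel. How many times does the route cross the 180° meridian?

Leg 1: -153.330° → +67.421°, shortest Δλ = -139.249° (west) — crosses 180°.
Leg 2: +67.421° → -156.267°, shortest Δλ = 136.312° (east) — crosses 180°.
Leg 3: -156.267° → +106.257°, shortest Δλ = -97.476° (west) — crosses 180°.
Leg 4: +106.257° → -171.882°, shortest Δλ = 81.861° (east) — crosses 180°.
Total crossings: 4.

4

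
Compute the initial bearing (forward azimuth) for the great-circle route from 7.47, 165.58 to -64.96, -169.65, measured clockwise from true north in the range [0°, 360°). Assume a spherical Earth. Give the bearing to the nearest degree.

169°

Δλ = -169.65 − 165.58 = -335.23°; wrapped into (−180°, 180°]: 24.77°.
θ = atan2( sin Δλ · cos φ₂ , cos φ₁ · sin φ₂ − sin φ₁ · cos φ₂ · cos Δλ )
  = atan2(0.17733, -0.94829) = 169.408° → normalised to [0°, 360°): 169.408°.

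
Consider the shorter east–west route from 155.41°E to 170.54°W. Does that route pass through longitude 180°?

Yes

Naïve |-170.54 − 155.41| = 325.95° > 180°, so the shorter arc goes the other way round — across 180°.
Signed shortest Δλ = ((-170.54 − 155.41 + 180) mod 360) − 180 = 34.05°.
Going east by 34.05° from +155.41° passes through 180° before reaching -170.54°.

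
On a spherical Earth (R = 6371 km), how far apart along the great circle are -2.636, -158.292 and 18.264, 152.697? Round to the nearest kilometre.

5845 km

Δλ = 152.697 − -158.292 = 310.989°; wrapped into (−180°, 180°]: -49.011°.
Δφ = 18.264 − -2.636 = 20.900°.
a = sin²(Δφ/2) + cos φ₁ · cos φ₂ · sin²(Δλ/2) = 0.196101.
c = 2·atan2(√a, √(1−a)) = 0.91751 rad → d = 6371·c ≈ 5845.46 km.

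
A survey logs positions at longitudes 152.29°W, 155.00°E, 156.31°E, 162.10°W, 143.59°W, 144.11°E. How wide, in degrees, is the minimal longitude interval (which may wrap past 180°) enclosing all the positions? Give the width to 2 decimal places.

Sort the longitudes: -162.10°, -152.29°, -143.59°, +144.11°, +155.00°, +156.31°.
Eastward gaps between consecutive values (wrapping around): 9.81°, 8.70°, 287.70°, 10.89°, 1.31°, 41.59°.
Largest gap = 287.70° ⇒ minimal covering band is its complement: 360° − 287.70° = 72.30°.
Band runs from +144.11° eastward to -143.59°, crossing the antimeridian.

72.30°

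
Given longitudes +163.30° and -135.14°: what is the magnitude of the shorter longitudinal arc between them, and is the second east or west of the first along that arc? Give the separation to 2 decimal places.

61.56° east

Raw difference: -135.14 − 163.30 = -298.44°.
Normalise into (−180°, 180°]: -298.44° + 360° = 61.56°.
Positive ⇒ the second point lies to the east; separation 61.56°.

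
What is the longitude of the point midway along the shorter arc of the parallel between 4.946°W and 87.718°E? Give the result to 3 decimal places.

41.386°E

Signed shortest Δλ from -4.946° to +87.718° is +92.664°.
Midpoint longitude = -4.946° + (+92.664°)/2 = -4.946° + 46.332° = +41.386°.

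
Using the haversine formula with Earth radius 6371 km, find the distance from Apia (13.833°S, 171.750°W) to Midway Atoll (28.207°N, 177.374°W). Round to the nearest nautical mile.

2545 nmi

Δλ = -177.374 − -171.750 = -5.624°.
Δφ = 28.207 − -13.833 = 42.040°.
a = sin²(Δφ/2) + cos φ₁ · cos φ₂ · sin²(Δλ/2) = 0.130721.
c = 2·atan2(√a, √(1−a)) = 0.73987 rad → d = 6371·c ≈ 4713.69 km ≈ 2545.19 nmi.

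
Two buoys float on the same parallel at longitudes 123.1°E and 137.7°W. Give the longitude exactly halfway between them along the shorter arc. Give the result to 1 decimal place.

172.7°E

Signed shortest Δλ from +123.1° to -137.7° is +99.2°.
Midpoint longitude = +123.1° + (+99.2°)/2 = +123.1° + 49.6° = +172.7°.
(The naïve average (+123.1 + -137.7)/2 = -7.3° is on the wrong side of the globe.)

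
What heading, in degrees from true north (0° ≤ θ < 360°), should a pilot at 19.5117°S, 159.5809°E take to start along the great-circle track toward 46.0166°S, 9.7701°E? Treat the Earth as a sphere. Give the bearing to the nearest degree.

Δλ = 9.7701 − 159.5809 = -149.8108°.
θ = atan2( sin Δλ · cos φ₂ , cos φ₁ · sin φ₂ − sin φ₁ · cos φ₂ · cos Δλ )
  = atan2(-0.34921, -0.87871) = -158.327° → normalised to [0°, 360°): 201.673°.

202°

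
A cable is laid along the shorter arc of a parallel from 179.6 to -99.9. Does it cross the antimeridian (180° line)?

Naïve |-99.9 − 179.6| = 279.5° > 180°, so the shorter arc goes the other way round — across 180°.
Signed shortest Δλ = ((-99.9 − 179.6 + 180) mod 360) − 180 = 80.5°.
Going east by 80.5° from +179.6° passes through 180° before reaching -99.9°.

Yes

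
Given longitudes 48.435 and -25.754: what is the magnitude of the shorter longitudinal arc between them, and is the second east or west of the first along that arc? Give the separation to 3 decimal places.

74.189° west

Raw difference: -25.754 − 48.435 = -74.189°.
Normalise into (−180°, 180°]: -74.189° stays -74.189°.
Negative ⇒ the second point lies to the west; separation 74.189°.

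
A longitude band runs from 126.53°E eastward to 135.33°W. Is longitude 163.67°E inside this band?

Yes

Band width going east from +126.53° to -135.33°: ((-135.33 − 126.53) mod 360) = 98.14°.
Offset of +163.67° east of the west edge: ((163.67 − 126.53) mod 360) = 37.14°.
37.14° ≤ 98.14° ⇒ inside.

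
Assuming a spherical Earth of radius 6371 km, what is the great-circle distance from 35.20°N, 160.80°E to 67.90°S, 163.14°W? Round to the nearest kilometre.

11852 km

Δλ = -163.14 − 160.80 = -323.94°; wrapped into (−180°, 180°]: 36.06°.
Δφ = -67.90 − 35.20 = -103.10°.
a = sin²(Δφ/2) + cos φ₁ · cos φ₂ · sin²(Δλ/2) = 0.642777.
c = 2·atan2(√a, √(1−a)) = 1.86038 rad → d = 6371·c ≈ 11852.49 km.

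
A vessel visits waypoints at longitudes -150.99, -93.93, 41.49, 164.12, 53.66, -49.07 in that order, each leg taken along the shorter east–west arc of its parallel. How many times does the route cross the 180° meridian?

0

Leg 1: -150.99° → -93.93°, shortest Δλ = 57.06° (east) — does not cross 180°.
Leg 2: -93.93° → +41.49°, shortest Δλ = 135.42° (east) — does not cross 180°.
Leg 3: +41.49° → +164.12°, shortest Δλ = 122.63° (east) — does not cross 180°.
Leg 4: +164.12° → +53.66°, shortest Δλ = -110.46° (west) — does not cross 180°.
Leg 5: +53.66° → -49.07°, shortest Δλ = -102.73° (west) — does not cross 180°.
Total crossings: 0.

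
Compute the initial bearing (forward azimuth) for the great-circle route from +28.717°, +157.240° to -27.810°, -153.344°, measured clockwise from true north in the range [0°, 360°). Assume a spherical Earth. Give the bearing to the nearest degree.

Δλ = -153.344 − 157.240 = -310.584°; wrapped into (−180°, 180°]: 49.416°.
θ = atan2( sin Δλ · cos φ₂ , cos φ₁ · sin φ₂ − sin φ₁ · cos φ₂ · cos Δλ )
  = atan2(0.67174, -0.68564) = 135.587° → normalised to [0°, 360°): 135.587°.

136°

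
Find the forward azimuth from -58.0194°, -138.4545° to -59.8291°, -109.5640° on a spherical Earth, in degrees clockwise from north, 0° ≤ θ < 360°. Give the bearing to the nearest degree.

Δλ = -109.5640 − -138.4545 = 28.8905°.
θ = atan2( sin Δλ · cos φ₂ , cos φ₁ · sin φ₂ − sin φ₁ · cos φ₂ · cos Δλ )
  = atan2(0.24282, -0.08464) = 109.216° → normalised to [0°, 360°): 109.216°.

109°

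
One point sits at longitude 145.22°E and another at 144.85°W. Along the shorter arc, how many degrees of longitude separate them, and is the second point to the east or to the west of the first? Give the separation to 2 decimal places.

Raw difference: -144.85 − 145.22 = -290.07°.
Normalise into (−180°, 180°]: -290.07° + 360° = 69.93°.
Positive ⇒ the second point lies to the east; separation 69.93°.

69.93° east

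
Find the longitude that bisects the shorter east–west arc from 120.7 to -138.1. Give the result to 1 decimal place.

Signed shortest Δλ from +120.7° to -138.1° is +101.2°.
Midpoint longitude = +120.7° + (+101.2°)/2 = +120.7° + 50.6° = +171.3°.
(The naïve average (+120.7 + -138.1)/2 = -8.7° is on the wrong side of the globe.)

+171.3°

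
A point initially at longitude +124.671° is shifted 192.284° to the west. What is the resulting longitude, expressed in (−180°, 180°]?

Start at +124.671°; shift −192.284° → -67.613°.
-67.613° already lies in (−180°, 180°].

-67.613°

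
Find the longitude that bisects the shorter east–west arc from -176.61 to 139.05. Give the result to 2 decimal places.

Signed shortest Δλ from -176.61° to +139.05° is -44.34°.
Midpoint longitude = -176.61° + (-44.34°)/2 = -176.61° − 22.17° = -198.78°.
Normalise into (−180°, 180°]: +161.22°.
(The naïve average (-176.61 + +139.05)/2 = -18.78° is on the wrong side of the globe.)

+161.22°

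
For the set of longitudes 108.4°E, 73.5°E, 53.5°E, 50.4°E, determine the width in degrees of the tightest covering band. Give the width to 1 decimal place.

Sort the longitudes: +50.4°, +53.5°, +73.5°, +108.4°.
Eastward gaps between consecutive values (wrapping around): 3.1°, 20.0°, 34.9°, 302.0°.
Largest gap = 302.0° ⇒ minimal covering band is its complement: 360° − 302.0° = 58.0°.
Band runs from +50.4° eastward to +108.4°.

58.0°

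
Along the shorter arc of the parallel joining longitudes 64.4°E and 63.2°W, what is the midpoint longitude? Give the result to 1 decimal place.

0.6°E

Signed shortest Δλ from +64.4° to -63.2° is -127.6°.
Midpoint longitude = +64.4° + (-127.6°)/2 = +64.4° − 63.8° = +0.6°.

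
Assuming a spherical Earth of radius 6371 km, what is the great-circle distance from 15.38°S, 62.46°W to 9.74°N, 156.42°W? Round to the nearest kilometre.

Δλ = -156.42 − -62.46 = -93.96°.
Δφ = 9.74 − -15.38 = 25.12°.
a = sin²(Δφ/2) + cos φ₁ · cos φ₂ · sin²(Δλ/2) = 0.555248.
c = 2·atan2(√a, √(1−a)) = 1.68152 rad → d = 6371·c ≈ 10712.96 km.

10713 km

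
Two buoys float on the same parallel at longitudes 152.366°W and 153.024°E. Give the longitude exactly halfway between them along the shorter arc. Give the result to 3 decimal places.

Signed shortest Δλ from -152.366° to +153.024° is -54.610°.
Midpoint longitude = -152.366° + (-54.610°)/2 = -152.366° − 27.305° = -179.671°.
(The naïve average (-152.366 + +153.024)/2 = 0.329° is on the wrong side of the globe.)

179.671°W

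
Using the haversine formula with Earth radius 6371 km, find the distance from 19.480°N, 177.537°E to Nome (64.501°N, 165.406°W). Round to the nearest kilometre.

Δλ = -165.406 − 177.537 = -342.943°; wrapped into (−180°, 180°]: 17.057°.
Δφ = 64.501 − 19.480 = 45.021°.
a = sin²(Δφ/2) + cos φ₁ · cos φ₂ · sin²(Δλ/2) = 0.155502.
c = 2·atan2(√a, √(1−a)) = 0.81069 rad → d = 6371·c ≈ 5164.93 km.

5165 km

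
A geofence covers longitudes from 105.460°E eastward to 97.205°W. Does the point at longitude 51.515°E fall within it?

Band width going east from +105.460° to -97.205°: ((-97.205 − 105.460) mod 360) = 157.335°.
Offset of +51.515° east of the west edge: ((51.515 − 105.460) mod 360) = 306.055°.
306.055° > 157.335° ⇒ outside.

No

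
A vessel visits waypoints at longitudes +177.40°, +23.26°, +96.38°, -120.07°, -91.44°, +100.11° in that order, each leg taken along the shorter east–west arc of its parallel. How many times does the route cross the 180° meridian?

Leg 1: +177.40° → +23.26°, shortest Δλ = -154.14° (west) — does not cross 180°.
Leg 2: +23.26° → +96.38°, shortest Δλ = 73.12° (east) — does not cross 180°.
Leg 3: +96.38° → -120.07°, shortest Δλ = 143.55° (east) — crosses 180°.
Leg 4: -120.07° → -91.44°, shortest Δλ = 28.63° (east) — does not cross 180°.
Leg 5: -91.44° → +100.11°, shortest Δλ = -168.45° (west) — crosses 180°.
Total crossings: 2.

2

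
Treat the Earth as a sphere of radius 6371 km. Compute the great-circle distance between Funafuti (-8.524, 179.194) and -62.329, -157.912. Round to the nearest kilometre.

6264 km

Δλ = -157.912 − 179.194 = -337.106°; wrapped into (−180°, 180°]: 22.894°.
Δφ = -62.329 − -8.524 = -53.805°.
a = sin²(Δφ/2) + cos φ₁ · cos φ₂ · sin²(Δλ/2) = 0.222821.
c = 2·atan2(√a, √(1−a)) = 0.98321 rad → d = 6371·c ≈ 6264.00 km.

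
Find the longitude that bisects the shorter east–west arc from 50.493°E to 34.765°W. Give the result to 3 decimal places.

Signed shortest Δλ from +50.493° to -34.765° is -85.258°.
Midpoint longitude = +50.493° + (-85.258°)/2 = +50.493° − 42.629° = +7.864°.

7.864°E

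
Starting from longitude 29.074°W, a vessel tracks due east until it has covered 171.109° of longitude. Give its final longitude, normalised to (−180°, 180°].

Start at -29.074°; shift +171.109° → +142.035°.
+142.035° already lies in (−180°, 180°].

142.035°E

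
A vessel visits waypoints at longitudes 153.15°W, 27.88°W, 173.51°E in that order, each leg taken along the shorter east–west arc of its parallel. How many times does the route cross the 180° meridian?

Leg 1: -153.15° → -27.88°, shortest Δλ = 125.27° (east) — does not cross 180°.
Leg 2: -27.88° → +173.51°, shortest Δλ = -158.61° (west) — crosses 180°.
Total crossings: 1.

1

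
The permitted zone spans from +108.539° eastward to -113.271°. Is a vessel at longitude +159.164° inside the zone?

Band width going east from +108.539° to -113.271°: ((-113.271 − 108.539) mod 360) = 138.190°.
Offset of +159.164° east of the west edge: ((159.164 − 108.539) mod 360) = 50.625°.
50.625° ≤ 138.190° ⇒ inside.

Yes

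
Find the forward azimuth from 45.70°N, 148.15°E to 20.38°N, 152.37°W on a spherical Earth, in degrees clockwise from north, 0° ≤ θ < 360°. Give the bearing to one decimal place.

96.9°

Δλ = -152.37 − 148.15 = -300.52°; wrapped into (−180°, 180°]: 59.48°.
θ = atan2( sin Δλ · cos φ₂ , cos φ₁ · sin φ₂ − sin φ₁ · cos φ₂ · cos Δλ )
  = atan2(0.80753, -0.09749) = 96.884° → normalised to [0°, 360°): 96.884°.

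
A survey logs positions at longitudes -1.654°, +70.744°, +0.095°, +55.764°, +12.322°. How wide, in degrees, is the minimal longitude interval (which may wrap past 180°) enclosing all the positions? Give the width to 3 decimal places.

Sort the longitudes: -1.654°, +0.095°, +12.322°, +55.764°, +70.744°.
Eastward gaps between consecutive values (wrapping around): 1.749°, 12.227°, 43.442°, 14.980°, 287.602°.
Largest gap = 287.602° ⇒ minimal covering band is its complement: 360° − 287.602° = 72.398°.
Band runs from -1.654° eastward to +70.744°.

72.398°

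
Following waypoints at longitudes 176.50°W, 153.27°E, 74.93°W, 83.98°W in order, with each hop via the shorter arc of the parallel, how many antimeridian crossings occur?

Leg 1: -176.50° → +153.27°, shortest Δλ = -30.23° (west) — crosses 180°.
Leg 2: +153.27° → -74.93°, shortest Δλ = 131.8° (east) — crosses 180°.
Leg 3: -74.93° → -83.98°, shortest Δλ = -9.05° (west) — does not cross 180°.
Total crossings: 2.

2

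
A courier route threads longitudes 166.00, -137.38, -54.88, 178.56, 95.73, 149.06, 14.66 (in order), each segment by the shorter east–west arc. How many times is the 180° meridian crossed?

2

Leg 1: +166.00° → -137.38°, shortest Δλ = 56.62° (east) — crosses 180°.
Leg 2: -137.38° → -54.88°, shortest Δλ = 82.5° (east) — does not cross 180°.
Leg 3: -54.88° → +178.56°, shortest Δλ = -126.56° (west) — crosses 180°.
Leg 4: +178.56° → +95.73°, shortest Δλ = -82.83° (west) — does not cross 180°.
Leg 5: +95.73° → +149.06°, shortest Δλ = 53.33° (east) — does not cross 180°.
Leg 6: +149.06° → +14.66°, shortest Δλ = -134.4° (west) — does not cross 180°.
Total crossings: 2.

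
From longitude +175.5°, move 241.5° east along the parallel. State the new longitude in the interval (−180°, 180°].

+57.0°

Start at +175.5°; shift +241.5° → +417.0°.
+417.0° lies outside (−180°, 180°]; subtract 360° → +57.0°.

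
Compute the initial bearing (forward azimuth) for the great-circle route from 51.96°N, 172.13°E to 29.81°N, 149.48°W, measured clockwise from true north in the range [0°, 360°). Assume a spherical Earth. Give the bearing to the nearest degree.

113°

Δλ = -149.48 − 172.13 = -321.61°; wrapped into (−180°, 180°]: 38.39°.
θ = atan2( sin Δλ · cos φ₂ , cos φ₁ · sin φ₂ − sin φ₁ · cos φ₂ · cos Δλ )
  = atan2(0.53884, -0.22929) = 113.051° → normalised to [0°, 360°): 113.051°.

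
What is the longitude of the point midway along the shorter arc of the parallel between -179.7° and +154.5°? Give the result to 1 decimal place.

Signed shortest Δλ from -179.7° to +154.5° is -25.8°.
Midpoint longitude = -179.7° + (-25.8°)/2 = -179.7° − 12.9° = -192.6°.
Normalise into (−180°, 180°]: +167.4°.
(The naïve average (-179.7 + +154.5)/2 = -12.6° is on the wrong side of the globe.)

+167.4°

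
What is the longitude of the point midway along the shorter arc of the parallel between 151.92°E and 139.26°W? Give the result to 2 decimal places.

Signed shortest Δλ from +151.92° to -139.26° is +68.82°.
Midpoint longitude = +151.92° + (+68.82°)/2 = +151.92° + 34.41° = +186.33°.
Normalise into (−180°, 180°]: -173.67°.
(The naïve average (+151.92 + -139.26)/2 = 6.33° is on the wrong side of the globe.)

173.67°W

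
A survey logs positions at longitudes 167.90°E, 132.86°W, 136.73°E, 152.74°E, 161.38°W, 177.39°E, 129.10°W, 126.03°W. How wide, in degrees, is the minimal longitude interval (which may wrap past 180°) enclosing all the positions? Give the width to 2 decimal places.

97.24°

Sort the longitudes: -161.38°, -132.86°, -129.10°, -126.03°, +136.73°, +152.74°, +167.90°, +177.39°.
Eastward gaps between consecutive values (wrapping around): 28.52°, 3.76°, 3.07°, 262.76°, 16.01°, 15.16°, 9.49°, 21.23°.
Largest gap = 262.76° ⇒ minimal covering band is its complement: 360° − 262.76° = 97.24°.
Band runs from +136.73° eastward to -126.03°, crossing the antimeridian.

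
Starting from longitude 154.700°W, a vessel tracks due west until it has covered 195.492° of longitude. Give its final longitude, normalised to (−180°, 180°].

Start at -154.700°; shift −195.492° → -350.192°.
-350.192° lies outside (−180°, 180°]; add 360° → +9.808°.

9.808°E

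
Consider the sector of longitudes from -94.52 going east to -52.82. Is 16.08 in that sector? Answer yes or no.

Band width going east from -94.52° to -52.82°: ((-52.82 − -94.52) mod 360) = 41.70°.
Offset of +16.08° east of the west edge: ((16.08 − -94.52) mod 360) = 110.60°.
110.60° > 41.70° ⇒ outside.

No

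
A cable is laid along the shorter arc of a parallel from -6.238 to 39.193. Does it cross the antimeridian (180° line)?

Signed shortest Δλ = ((39.193 − -6.238 + 180) mod 360) − 180 = 45.431°.
Going east by 45.431° from -6.238° reaches +39.193° without touching 180°.

No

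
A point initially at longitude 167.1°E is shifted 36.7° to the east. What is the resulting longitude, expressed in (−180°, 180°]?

156.2°W

Start at +167.1°; shift +36.7° → +203.8°.
+203.8° lies outside (−180°, 180°]; subtract 360° → -156.2°.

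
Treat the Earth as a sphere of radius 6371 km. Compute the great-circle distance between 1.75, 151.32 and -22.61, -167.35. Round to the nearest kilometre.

Δλ = -167.35 − 151.32 = -318.67°; wrapped into (−180°, 180°]: 41.33°.
Δφ = -22.61 − 1.75 = -24.36°.
a = sin²(Δφ/2) + cos φ₁ · cos φ₂ · sin²(Δλ/2) = 0.159429.
c = 2·atan2(√a, √(1−a)) = 0.82148 rad → d = 6371·c ≈ 5233.62 km.

5234 km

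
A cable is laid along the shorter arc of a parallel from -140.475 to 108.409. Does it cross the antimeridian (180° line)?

Yes

Naïve |108.409 − -140.475| = 248.884° > 180°, so the shorter arc goes the other way round — across 180°.
Signed shortest Δλ = ((108.409 − -140.475 + 180) mod 360) − 180 = -111.116°.
Going west by 111.116° from -140.475° passes through 180° before reaching +108.409°.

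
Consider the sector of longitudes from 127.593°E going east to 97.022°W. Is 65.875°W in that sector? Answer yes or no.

Band width going east from +127.593° to -97.022°: ((-97.022 − 127.593) mod 360) = 135.385°.
Offset of -65.875° east of the west edge: ((-65.875 − 127.593) mod 360) = 166.532°.
166.532° > 135.385° ⇒ outside.

No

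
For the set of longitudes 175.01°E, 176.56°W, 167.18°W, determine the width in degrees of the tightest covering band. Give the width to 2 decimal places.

17.81°

Sort the longitudes: -176.56°, -167.18°, +175.01°.
Eastward gaps between consecutive values (wrapping around): 9.38°, 342.19°, 8.43°.
Largest gap = 342.19° ⇒ minimal covering band is its complement: 360° − 342.19° = 17.81°.
Band runs from +175.01° eastward to -167.18°, crossing the antimeridian.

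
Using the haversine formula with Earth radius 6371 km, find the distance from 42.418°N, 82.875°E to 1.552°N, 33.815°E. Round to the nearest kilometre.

Δλ = 33.815 − 82.875 = -49.060°.
Δφ = 1.552 − 42.418 = -40.866°.
a = sin²(Δφ/2) + cos φ₁ · cos φ₂ · sin²(Δλ/2) = 0.249080.
c = 2·atan2(√a, √(1−a)) = 1.04507 rad → d = 6371·c ≈ 6658.16 km.

6658 km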